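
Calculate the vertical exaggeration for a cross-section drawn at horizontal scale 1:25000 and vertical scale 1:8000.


VE = horizontal_scale / vertical_scale = 25000 / 8000 = 3.125 ≈ 3.1

3.1x


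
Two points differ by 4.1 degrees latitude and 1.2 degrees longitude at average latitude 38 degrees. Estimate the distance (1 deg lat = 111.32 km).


dlat_km = 4.1 * 111.32 = 456.412
dlon_km = 1.2 * 111.32 * cos(38) ≈ 105.266
dist = sqrt(456.412^2 + 105.266^2) ≈ 468.4 km

468.4 km


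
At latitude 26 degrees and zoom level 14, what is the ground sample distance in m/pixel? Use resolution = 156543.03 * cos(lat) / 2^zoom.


res = 156543.03 * cos(26) / 2^14 = 156543.03 * 0.89879405 / 16384 = 8.59 m/pixel

8.59 m/pixel


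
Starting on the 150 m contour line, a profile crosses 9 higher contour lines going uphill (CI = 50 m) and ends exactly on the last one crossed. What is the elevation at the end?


elevation = 150 + 9 * 50 = 600 m

600 m


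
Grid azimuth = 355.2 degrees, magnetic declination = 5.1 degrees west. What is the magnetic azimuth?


magnetic azimuth = grid azimuth - declination (east +ve)
mag_az = 355.2 - -5.1 = 0.3 degrees

0.3 degrees


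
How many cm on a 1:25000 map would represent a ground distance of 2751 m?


map_cm = 2751 * 100 / 25000 = 11.004 cm ≈ 11.0 cm

11.0 cm


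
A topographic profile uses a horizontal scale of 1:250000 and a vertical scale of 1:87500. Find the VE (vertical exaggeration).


VE = horizontal_scale / vertical_scale = 250000 / 87500 ≈ 2.9

2.9x


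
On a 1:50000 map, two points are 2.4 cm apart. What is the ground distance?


ground = 2.4 cm * 50000 / 100 = 1200.0 m = 1.2 km

1.2 km


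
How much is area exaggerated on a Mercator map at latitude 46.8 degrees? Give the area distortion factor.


area_distortion = 1/cos^2(46.8) = 2.134

2.134


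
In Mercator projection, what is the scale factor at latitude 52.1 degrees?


SF = 1 / cos(52.1) = 1 / 0.614285 = 1.628

1.628


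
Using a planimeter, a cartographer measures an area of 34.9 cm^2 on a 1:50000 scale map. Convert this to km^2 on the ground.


ground_area = 34.9 * (50000/100)^2 = 8725000.0 m^2 = 8.725 km^2

8.725 km^2


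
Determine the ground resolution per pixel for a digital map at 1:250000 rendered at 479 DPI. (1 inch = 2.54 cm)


pixel_cm = 2.54 / 479 ≈ 0.005303 cm
ground = pixel_cm * 250000 / 100 = 2.54 * 250000 / (479 * 100) = 635000 / 47900 ≈ 13.26 m

13.26 m


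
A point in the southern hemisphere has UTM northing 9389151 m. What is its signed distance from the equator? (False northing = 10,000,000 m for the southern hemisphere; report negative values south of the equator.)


For southern: actual = 9389151 - 10000000 = -610849 m

-610849 m


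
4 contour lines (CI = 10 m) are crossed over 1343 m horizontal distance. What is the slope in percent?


elevation change = 4 * 10 = 40 m
slope = 40 / 1343 * 100 = 3.0%

3.0%


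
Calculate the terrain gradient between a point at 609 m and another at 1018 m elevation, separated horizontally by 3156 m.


gradient = (1018 - 609) / 3156 = 409 / 3156 = 0.1296

0.1296


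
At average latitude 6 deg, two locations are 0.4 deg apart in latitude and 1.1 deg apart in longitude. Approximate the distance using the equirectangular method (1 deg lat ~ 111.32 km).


dlat_km = 0.4 * 111.32 = 44.528
dlon_km = 1.1 * 111.32 * cos(6) ≈ 121.781
dist = sqrt(44.528^2 + 121.781^2) ≈ 129.7 km

129.7 km


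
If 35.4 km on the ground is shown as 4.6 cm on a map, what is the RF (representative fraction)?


ground = 35.4 km = 3540000 cm; RF denominator = ground / map = 3540000 / 4.6 ≈ 769565; RF = 1:769565

1:769565


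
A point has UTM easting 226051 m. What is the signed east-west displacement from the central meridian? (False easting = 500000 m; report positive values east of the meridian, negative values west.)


displacement = 226051 - 500000 = -273949 m

-273949 m


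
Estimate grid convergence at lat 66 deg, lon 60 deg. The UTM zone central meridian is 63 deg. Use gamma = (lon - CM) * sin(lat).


gamma = (60 - 63) * sin(66) = -3 * 0.913545 = -2.741 degrees

-2.741 degrees


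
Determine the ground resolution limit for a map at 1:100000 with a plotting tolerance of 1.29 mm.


ground = 1.29 mm * 100000 / 1000 = 129.0 m

129.0 m


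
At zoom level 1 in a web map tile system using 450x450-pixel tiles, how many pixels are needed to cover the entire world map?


tiles per axis = 2^1 = 2
total tiles = 2^2 = 4
pixels per axis = 2 * 450 = 900
total pixels = 900^2 = 810000

810000 pixels


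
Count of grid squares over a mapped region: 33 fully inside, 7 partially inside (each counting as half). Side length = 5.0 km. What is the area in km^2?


effective squares = 33 + 7 * 0.5 = 36.5
area = 36.5 * 25.0 = 912.5 km^2

912.5 km^2


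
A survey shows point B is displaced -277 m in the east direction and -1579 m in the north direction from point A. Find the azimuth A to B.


az = atan2(-277, -1579) = -170.0 deg
adjusted to 0-360: 190.0 degrees

190.0 degrees


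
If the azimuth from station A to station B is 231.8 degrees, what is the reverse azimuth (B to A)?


back azimuth = (231.8 + 180) mod 360 = 51.8 degrees

51.8 degrees


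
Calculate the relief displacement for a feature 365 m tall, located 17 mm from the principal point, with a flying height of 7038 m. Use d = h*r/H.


d = h * r / H = 365 * 17 / 7038 = 0.88 mm

0.88 mm


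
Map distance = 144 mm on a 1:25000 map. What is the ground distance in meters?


ground = 144 mm * 25000 / 1000 = 3600.0 m

3600.0 m


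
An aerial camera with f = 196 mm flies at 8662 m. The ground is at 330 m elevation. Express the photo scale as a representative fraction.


scale = f / (H - h) = 196 mm / 8332 m = 196 / 8332000 = 1:42510

1:42510


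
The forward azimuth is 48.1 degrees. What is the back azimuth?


back azimuth = (48.1 + 180) mod 360 = 228.1 degrees

228.1 degrees


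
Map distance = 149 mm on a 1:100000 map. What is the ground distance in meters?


ground = 149 mm * 100000 / 1000 = 14900.0 m

14900.0 m


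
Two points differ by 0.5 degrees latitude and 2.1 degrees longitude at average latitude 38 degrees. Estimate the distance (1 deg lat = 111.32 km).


dlat_km = 0.5 * 111.32 = 55.66
dlon_km = 2.1 * 111.32 * cos(38) ≈ 184.215
dist = sqrt(55.66^2 + 184.215^2) ≈ 192.4 km

192.4 km


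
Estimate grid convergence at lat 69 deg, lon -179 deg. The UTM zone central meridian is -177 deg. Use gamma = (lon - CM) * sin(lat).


gamma = (-179 - -177) * sin(69) = -2 * 0.93358 = -1.867 degrees

-1.867 degrees


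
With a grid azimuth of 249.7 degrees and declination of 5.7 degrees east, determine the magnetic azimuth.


magnetic azimuth = grid azimuth - declination (east +ve)
mag_az = 249.7 - 5.7 = 244.0 degrees

244.0 degrees


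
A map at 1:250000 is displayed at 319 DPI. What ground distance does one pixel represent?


pixel_cm = 2.54 / 319 ≈ 0.007962 cm
ground = pixel_cm * 250000 / 100 = 2.54 * 250000 / (319 * 100) = 635000 / 31900 ≈ 19.91 m

19.91 m


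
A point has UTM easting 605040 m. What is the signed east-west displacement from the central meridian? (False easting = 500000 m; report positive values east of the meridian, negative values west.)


displacement = 605040 - 500000 = 105040 m

105040 m


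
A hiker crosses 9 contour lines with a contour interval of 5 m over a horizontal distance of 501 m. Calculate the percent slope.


elevation change = 9 * 5 = 45 m
slope = 45 / 501 * 100 = 9.0%

9.0%


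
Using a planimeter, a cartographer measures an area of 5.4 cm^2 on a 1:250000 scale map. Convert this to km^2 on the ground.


ground_area = 5.4 * (250000/100)^2 = 33750000.0 m^2 = 33.75 km^2

33.75 km^2


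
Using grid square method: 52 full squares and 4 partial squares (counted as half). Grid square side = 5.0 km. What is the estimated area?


effective squares = 52 + 4 * 0.5 = 54.0
area = 54.0 * 25.0 = 1350.0 km^2

1350.0 km^2


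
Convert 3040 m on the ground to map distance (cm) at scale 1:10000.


map_cm = 3040 * 100 / 10000 = 30.4 cm

30.4 cm


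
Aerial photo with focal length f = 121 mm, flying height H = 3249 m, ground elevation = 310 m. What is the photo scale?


scale = f / (H - h) = 121 mm / 2939 m = 121 / 2939000 = 1:24289

1:24289


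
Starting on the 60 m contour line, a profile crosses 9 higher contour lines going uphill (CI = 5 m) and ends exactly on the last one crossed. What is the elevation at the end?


elevation = 60 + 9 * 5 = 105 m

105 m


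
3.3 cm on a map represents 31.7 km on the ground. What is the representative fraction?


ground = 31.7 km = 3170000 cm; RF denominator = ground / map = 3170000 / 3.3 ≈ 960606; RF = 1:960606

1:960606


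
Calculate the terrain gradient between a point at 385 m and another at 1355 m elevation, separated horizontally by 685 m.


gradient = (1355 - 385) / 685 = 970 / 685 = 1.4161

1.4161


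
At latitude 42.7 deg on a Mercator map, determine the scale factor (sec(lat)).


SF = 1 / cos(42.7) = 1 / 0.734915 = 1.361

1.361


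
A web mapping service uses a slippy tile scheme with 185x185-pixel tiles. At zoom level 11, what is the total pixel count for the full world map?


tiles per axis = 2^11 = 2048
total tiles = 2048^2 = 4194304
pixels per axis = 2048 * 185 = 378880
total pixels = 378880^2 = 143550054400

143550054400 pixels


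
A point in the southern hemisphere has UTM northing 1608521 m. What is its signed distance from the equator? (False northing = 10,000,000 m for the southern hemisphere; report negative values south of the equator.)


For southern: actual = 1608521 - 10000000 = -8391479 m

-8391479 m


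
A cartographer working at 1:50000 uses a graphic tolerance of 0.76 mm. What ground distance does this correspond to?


ground = 0.76 mm * 50000 / 1000 = 38.0 m

38.0 m


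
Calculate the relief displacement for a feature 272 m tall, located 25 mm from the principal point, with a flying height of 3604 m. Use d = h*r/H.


d = h * r / H = 272 * 25 / 3604 = 1.89 mm

1.89 mm


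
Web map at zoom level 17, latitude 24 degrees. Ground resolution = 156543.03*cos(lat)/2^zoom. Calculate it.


res = 156543.03 * cos(24) / 2^17 = 156543.03 * 0.91354546 / 131072 = 1.09 m/pixel

1.09 m/pixel


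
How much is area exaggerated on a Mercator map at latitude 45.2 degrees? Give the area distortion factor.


area_distortion = 1/cos^2(45.2) = 2.014

2.014


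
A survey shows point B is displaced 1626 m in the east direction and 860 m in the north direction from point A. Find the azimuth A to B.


az = atan2(1626, 860) = 62.1 deg
adjusted to 0-360: 62.1 degrees

62.1 degrees


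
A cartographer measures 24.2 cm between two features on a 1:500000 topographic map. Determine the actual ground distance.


ground = 24.2 cm * 500000 / 100 = 121000.0 m = 121.0 km

121.0 km


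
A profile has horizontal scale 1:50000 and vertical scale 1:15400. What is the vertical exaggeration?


VE = horizontal_scale / vertical_scale = 50000 / 15400 ≈ 3.2

3.2x


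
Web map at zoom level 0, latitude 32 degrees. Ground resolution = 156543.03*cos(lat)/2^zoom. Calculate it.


res = 156543.03 * cos(32) / 2^0 = 156543.03 * 0.8480481 / 1 = 132756.02 m/pixel

132756.02 m/pixel


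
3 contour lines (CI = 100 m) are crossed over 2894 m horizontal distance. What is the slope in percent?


elevation change = 3 * 100 = 300 m
slope = 300 / 2894 * 100 = 10.4%

10.4%


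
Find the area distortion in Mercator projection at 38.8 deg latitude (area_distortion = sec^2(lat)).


area_distortion = 1/cos^2(38.8) = 1.646

1.646


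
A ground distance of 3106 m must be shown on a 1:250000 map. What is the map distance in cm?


map_cm = 3106 * 100 / 250000 = 1.2424 cm ≈ 1.24 cm

1.24 cm


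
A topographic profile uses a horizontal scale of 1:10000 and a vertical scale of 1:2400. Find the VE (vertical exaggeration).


VE = horizontal_scale / vertical_scale = 10000 / 2400 ≈ 4.2

4.2x


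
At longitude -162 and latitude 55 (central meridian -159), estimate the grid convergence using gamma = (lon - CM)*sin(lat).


gamma = (-162 - -159) * sin(55) = -3 * 0.819152 = -2.457 degrees

-2.457 degrees


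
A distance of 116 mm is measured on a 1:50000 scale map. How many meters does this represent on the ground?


ground = 116 mm * 50000 / 1000 = 5800.0 m

5800.0 m


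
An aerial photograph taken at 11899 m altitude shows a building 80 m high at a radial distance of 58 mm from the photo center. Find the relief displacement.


d = h * r / H = 80 * 58 / 11899 = 0.39 mm

0.39 mm


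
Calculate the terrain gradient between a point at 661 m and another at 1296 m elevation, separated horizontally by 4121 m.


gradient = (1296 - 661) / 4121 = 635 / 4121 = 0.1541

0.1541


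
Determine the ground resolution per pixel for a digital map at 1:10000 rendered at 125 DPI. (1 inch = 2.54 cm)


pixel_cm = 2.54 / 125 = 0.02032 cm
ground = pixel_cm * 10000 / 100 = 2.54 * 10000 / (125 * 100) = 25400 / 12500 ≈ 2.03 m

2.03 m


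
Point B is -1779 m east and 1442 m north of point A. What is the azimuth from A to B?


az = atan2(-1779, 1442) = -51.0 deg
adjusted to 0-360: 309.0 degrees

309.0 degrees


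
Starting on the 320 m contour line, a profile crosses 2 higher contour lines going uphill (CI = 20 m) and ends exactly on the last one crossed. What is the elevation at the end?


elevation = 320 + 2 * 20 = 360 m

360 m


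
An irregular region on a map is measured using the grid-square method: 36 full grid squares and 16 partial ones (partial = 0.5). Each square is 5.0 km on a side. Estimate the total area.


effective squares = 36 + 16 * 0.5 = 44.0
area = 44.0 * 25.0 = 1100.0 km^2

1100.0 km^2


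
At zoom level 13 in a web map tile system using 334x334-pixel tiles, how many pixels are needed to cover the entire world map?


tiles per axis = 2^13 = 8192
total tiles = 8192^2 = 67108864
pixels per axis = 8192 * 334 = 2736128
total pixels = 2736128^2 = 7486396432384

7486396432384 pixels


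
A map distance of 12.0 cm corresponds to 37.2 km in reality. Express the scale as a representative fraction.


ground = 37.2 km = 3720000 cm; RF denominator = ground / map = 3720000 / 12.0 = 310000; RF = 1:310000

1:310000


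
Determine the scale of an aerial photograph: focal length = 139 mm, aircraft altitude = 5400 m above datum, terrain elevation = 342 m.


scale = f / (H - h) = 139 mm / 5058 m = 139 / 5058000 = 1:36388

1:36388


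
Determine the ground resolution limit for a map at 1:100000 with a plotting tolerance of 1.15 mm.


ground = 1.15 mm * 100000 / 1000 = 115.0 m

115.0 m


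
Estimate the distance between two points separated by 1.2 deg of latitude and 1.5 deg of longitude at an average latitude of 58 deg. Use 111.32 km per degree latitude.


dlat_km = 1.2 * 111.32 = 133.584
dlon_km = 1.5 * 111.32 * cos(58) ≈ 88.486
dist = sqrt(133.584^2 + 88.486^2) ≈ 160.2 km

160.2 km


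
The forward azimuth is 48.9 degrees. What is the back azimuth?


back azimuth = (48.9 + 180) mod 360 = 228.9 degrees

228.9 degrees


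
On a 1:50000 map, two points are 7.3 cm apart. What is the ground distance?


ground = 7.3 cm * 50000 / 100 = 3650.0 m = 3.65 km

3.65 km


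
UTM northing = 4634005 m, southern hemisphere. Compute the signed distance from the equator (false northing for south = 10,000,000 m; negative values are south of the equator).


For southern: actual = 4634005 - 10000000 = -5365995 m

-5365995 m


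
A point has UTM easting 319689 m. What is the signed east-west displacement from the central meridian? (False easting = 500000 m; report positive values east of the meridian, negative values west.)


displacement = 319689 - 500000 = -180311 m

-180311 m


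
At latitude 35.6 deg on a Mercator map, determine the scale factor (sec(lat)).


SF = 1 / cos(35.6) = 1 / 0.813101 = 1.23

1.23


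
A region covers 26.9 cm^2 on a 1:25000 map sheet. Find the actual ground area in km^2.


ground_area = 26.9 * (25000/100)^2 = 1681250.0 m^2 = 1.68125 km^2 ≈ 1.681 km^2

1.681 km^2


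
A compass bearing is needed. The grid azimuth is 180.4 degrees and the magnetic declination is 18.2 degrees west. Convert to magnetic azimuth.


magnetic azimuth = grid azimuth - declination (east +ve)
mag_az = 180.4 - -18.2 = 198.6 degrees

198.6 degrees


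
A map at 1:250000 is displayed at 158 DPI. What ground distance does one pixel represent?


pixel_cm = 2.54 / 158 ≈ 0.016076 cm
ground = pixel_cm * 250000 / 100 = 2.54 * 250000 / (158 * 100) = 635000 / 15800 ≈ 40.19 m

40.19 m


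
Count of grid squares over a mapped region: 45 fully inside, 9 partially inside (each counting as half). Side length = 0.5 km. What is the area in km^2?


effective squares = 45 + 9 * 0.5 = 49.5
area = 49.5 * 0.25 = 12.375 km^2

12.375 km^2


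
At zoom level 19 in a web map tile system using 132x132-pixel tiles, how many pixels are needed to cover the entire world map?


tiles per axis = 2^19 = 524288
total tiles = 524288^2 = 274877906944
pixels per axis = 524288 * 132 = 69206016
total pixels = 69206016^2 = 4789472650592256

4789472650592256 pixels


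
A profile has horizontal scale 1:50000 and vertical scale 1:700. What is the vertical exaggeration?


VE = horizontal_scale / vertical_scale = 50000 / 700 ≈ 71.4

71.4x


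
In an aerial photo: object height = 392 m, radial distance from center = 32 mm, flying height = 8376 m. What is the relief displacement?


d = h * r / H = 392 * 32 / 8376 = 1.5 mm

1.5 mm


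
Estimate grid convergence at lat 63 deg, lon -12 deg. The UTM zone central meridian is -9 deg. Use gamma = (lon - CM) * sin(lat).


gamma = (-12 - -9) * sin(63) = -3 * 0.891007 = -2.673 degrees

-2.673 degrees


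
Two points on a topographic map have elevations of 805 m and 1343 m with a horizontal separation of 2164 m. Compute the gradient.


gradient = (1343 - 805) / 2164 = 538 / 2164 = 0.2486

0.2486


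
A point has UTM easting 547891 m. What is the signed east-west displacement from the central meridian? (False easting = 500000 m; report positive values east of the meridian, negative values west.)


displacement = 547891 - 500000 = 47891 m

47891 m


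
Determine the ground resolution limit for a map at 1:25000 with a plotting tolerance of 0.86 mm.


ground = 0.86 mm * 25000 / 1000 = 21.5 m

21.5 m


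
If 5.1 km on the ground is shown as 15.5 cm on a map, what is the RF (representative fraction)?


ground = 5.1 km = 510000 cm; RF denominator = ground / map = 510000 / 15.5 ≈ 32903; RF = 1:32903

1:32903


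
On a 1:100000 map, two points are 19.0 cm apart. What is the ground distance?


ground = 19.0 cm * 100000 / 100 = 19000.0 m = 19.0 km

19.0 km


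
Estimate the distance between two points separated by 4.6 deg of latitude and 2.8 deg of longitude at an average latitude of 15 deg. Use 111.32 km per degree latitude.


dlat_km = 4.6 * 111.32 = 512.072
dlon_km = 2.8 * 111.32 * cos(15) ≈ 301.075
dist = sqrt(512.072^2 + 301.075^2) ≈ 594.0 km

594.0 km


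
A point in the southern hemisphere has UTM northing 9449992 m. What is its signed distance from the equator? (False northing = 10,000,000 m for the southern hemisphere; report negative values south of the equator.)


For southern: actual = 9449992 - 10000000 = -550008 m

-550008 m


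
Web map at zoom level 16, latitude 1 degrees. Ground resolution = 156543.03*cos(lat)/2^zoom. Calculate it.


res = 156543.03 * cos(1) / 2^16 = 156543.03 * 0.9998477 / 65536 = 2.39 m/pixel

2.39 m/pixel


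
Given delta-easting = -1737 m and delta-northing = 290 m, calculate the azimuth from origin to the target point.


az = atan2(-1737, 290) = -80.5 deg
adjusted to 0-360: 279.5 degrees

279.5 degrees


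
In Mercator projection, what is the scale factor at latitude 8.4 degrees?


SF = 1 / cos(8.4) = 1 / 0.989272 = 1.011

1.011


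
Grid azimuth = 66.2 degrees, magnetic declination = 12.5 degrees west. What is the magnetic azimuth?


magnetic azimuth = grid azimuth - declination (east +ve)
mag_az = 66.2 - -12.5 = 78.7 degrees

78.7 degrees


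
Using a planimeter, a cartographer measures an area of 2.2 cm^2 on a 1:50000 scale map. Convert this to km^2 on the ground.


ground_area = 2.2 * (50000/100)^2 = 550000.0 m^2 = 0.55 km^2

0.55 km^2


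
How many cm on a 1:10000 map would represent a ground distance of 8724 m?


map_cm = 8724 * 100 / 10000 = 87.24 cm

87.24 cm


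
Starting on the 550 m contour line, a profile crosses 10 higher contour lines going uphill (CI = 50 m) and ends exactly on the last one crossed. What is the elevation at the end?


elevation = 550 + 10 * 50 = 1050 m

1050 m


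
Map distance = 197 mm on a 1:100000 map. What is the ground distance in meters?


ground = 197 mm * 100000 / 1000 = 19700.0 m

19700.0 m


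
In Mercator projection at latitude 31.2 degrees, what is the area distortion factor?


area_distortion = 1/cos^2(31.2) = 1.367

1.367


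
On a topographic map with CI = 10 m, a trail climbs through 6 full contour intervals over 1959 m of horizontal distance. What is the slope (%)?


elevation change = 6 * 10 = 60 m
slope = 60 / 1959 * 100 = 3.1%

3.1%


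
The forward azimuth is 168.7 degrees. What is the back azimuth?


back azimuth = (168.7 + 180) mod 360 = 348.7 degrees

348.7 degrees


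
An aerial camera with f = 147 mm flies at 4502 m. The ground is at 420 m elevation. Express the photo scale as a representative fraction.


scale = f / (H - h) = 147 mm / 4082 m = 147 / 4082000 = 1:27769

1:27769


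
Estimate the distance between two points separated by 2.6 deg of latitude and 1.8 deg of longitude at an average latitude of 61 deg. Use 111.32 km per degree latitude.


dlat_km = 2.6 * 111.32 = 289.432
dlon_km = 1.8 * 111.32 * cos(61) ≈ 97.144
dist = sqrt(289.432^2 + 97.144^2) ≈ 305.3 km

305.3 km


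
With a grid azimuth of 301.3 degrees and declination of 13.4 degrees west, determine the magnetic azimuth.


magnetic azimuth = grid azimuth - declination (east +ve)
mag_az = 301.3 - -13.4 = 314.7 degrees

314.7 degrees


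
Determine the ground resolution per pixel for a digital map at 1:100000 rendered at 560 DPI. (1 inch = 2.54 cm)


pixel_cm = 2.54 / 560 ≈ 0.004536 cm
ground = pixel_cm * 100000 / 100 = 2.54 * 100000 / (560 * 100) = 254000 / 56000 ≈ 4.54 m

4.54 m


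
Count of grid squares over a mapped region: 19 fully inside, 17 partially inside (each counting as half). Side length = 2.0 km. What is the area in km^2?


effective squares = 19 + 17 * 0.5 = 27.5
area = 27.5 * 4.0 = 110.0 km^2

110.0 km^2


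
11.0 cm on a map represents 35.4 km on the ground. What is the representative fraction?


ground = 35.4 km = 3540000 cm; RF denominator = ground / map = 3540000 / 11.0 ≈ 321818; RF = 1:321818

1:321818


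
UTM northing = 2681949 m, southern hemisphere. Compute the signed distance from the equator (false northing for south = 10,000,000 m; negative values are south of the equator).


For southern: actual = 2681949 - 10000000 = -7318051 m

-7318051 m


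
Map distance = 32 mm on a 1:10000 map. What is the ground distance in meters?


ground = 32 mm * 10000 / 1000 = 320.0 m

320.0 m


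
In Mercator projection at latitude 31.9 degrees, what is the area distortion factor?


area_distortion = 1/cos^2(31.9) = 1.387

1.387


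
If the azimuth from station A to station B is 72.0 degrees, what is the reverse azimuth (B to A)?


back azimuth = (72.0 + 180) mod 360 = 252.0 degrees

252.0 degrees


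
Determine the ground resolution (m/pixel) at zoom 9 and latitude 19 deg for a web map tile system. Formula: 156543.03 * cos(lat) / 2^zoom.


res = 156543.03 * cos(19) / 2^9 = 156543.03 * 0.94551858 / 512 = 289.09 m/pixel

289.09 m/pixel


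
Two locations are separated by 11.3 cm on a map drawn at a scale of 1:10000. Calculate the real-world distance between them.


ground = 11.3 cm * 10000 / 100 = 1130.0 m = 1.13 km

1.13 km


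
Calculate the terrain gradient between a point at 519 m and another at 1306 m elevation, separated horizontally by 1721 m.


gradient = (1306 - 519) / 1721 = 787 / 1721 = 0.4573

0.4573


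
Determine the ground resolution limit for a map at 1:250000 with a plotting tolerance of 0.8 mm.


ground = 0.8 mm * 250000 / 1000 = 200.0 m

200.0 m


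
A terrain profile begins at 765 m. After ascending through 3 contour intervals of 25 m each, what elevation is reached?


elevation = 765 + 3 * 25 = 840 m

840 m


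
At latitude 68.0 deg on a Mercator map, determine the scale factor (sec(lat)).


SF = 1 / cos(68.0) = 1 / 0.374607 = 2.669

2.669


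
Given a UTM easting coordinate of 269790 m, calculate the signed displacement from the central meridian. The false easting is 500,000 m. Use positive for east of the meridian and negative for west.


displacement = 269790 - 500000 = -230210 m

-230210 m


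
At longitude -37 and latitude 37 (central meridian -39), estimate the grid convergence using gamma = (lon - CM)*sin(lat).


gamma = (-37 - -39) * sin(37) = 2 * 0.601815 = 1.204 degrees

1.204 degrees


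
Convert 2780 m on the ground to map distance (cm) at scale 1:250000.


map_cm = 2780 * 100 / 250000 = 1.112 cm ≈ 1.11 cm

1.11 cm


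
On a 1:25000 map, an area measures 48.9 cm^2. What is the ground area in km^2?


ground_area = 48.9 * (25000/100)^2 = 3056250.0 m^2 = 3.05625 km^2 ≈ 3.056 km^2

3.056 km^2


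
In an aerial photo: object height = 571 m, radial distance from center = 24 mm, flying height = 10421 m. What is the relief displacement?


d = h * r / H = 571 * 24 / 10421 = 1.32 mm

1.32 mm


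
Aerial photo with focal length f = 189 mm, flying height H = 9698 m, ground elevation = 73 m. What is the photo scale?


scale = f / (H - h) = 189 mm / 9625 m = 189 / 9625000 = 1:50926

1:50926


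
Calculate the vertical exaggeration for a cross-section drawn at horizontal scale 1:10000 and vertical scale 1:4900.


VE = horizontal_scale / vertical_scale = 10000 / 4900 ≈ 2.0

2.0x


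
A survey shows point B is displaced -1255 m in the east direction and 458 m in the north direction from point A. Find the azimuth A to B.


az = atan2(-1255, 458) = -70.0 deg
adjusted to 0-360: 290.0 degrees

290.0 degrees


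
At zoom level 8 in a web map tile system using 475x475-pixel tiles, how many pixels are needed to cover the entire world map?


tiles per axis = 2^8 = 256
total tiles = 256^2 = 65536
pixels per axis = 256 * 475 = 121600
total pixels = 121600^2 = 14786560000

14786560000 pixels


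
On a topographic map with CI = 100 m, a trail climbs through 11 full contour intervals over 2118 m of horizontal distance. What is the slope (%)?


elevation change = 11 * 100 = 1100 m
slope = 1100 / 2118 * 100 = 51.9%

51.9%


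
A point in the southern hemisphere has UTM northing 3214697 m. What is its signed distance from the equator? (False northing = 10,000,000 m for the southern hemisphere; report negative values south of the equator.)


For southern: actual = 3214697 - 10000000 = -6785303 m

-6785303 m


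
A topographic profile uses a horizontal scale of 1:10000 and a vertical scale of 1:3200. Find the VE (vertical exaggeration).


VE = horizontal_scale / vertical_scale = 10000 / 3200 = 3.125 ≈ 3.1

3.1x


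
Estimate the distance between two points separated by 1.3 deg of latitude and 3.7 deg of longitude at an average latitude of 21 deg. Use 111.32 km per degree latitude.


dlat_km = 1.3 * 111.32 = 144.716
dlon_km = 3.7 * 111.32 * cos(21) ≈ 384.527
dist = sqrt(144.716^2 + 384.527^2) ≈ 410.9 km

410.9 km


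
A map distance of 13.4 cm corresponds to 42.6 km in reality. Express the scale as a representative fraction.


ground = 42.6 km = 4260000 cm; RF denominator = ground / map = 4260000 / 13.4 ≈ 317910; RF = 1:317910

1:317910


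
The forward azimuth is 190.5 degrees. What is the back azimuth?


back azimuth = (190.5 + 180) mod 360 = 10.5 degrees

10.5 degrees


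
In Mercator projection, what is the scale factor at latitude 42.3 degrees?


SF = 1 / cos(42.3) = 1 / 0.739631 = 1.352

1.352


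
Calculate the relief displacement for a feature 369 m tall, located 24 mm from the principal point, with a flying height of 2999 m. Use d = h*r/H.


d = h * r / H = 369 * 24 / 2999 = 2.95 mm

2.95 mm


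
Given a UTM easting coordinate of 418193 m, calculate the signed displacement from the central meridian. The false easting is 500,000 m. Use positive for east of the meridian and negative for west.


displacement = 418193 - 500000 = -81807 m

-81807 m


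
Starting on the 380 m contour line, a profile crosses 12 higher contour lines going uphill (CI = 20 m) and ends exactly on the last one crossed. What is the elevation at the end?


elevation = 380 + 12 * 20 = 620 m

620 m


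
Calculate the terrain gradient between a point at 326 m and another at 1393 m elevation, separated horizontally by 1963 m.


gradient = (1393 - 326) / 1963 = 1067 / 1963 = 0.5436

0.5436


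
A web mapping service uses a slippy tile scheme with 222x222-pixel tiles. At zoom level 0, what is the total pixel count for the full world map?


tiles per axis = 2^0 = 1
total tiles = 1^2 = 1
pixels per axis = 1 * 222 = 222
total pixels = 222^2 = 49284

49284 pixels


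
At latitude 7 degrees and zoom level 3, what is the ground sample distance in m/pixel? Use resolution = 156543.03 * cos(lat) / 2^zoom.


res = 156543.03 * cos(7) / 2^3 = 156543.03 * 0.99254615 / 8 = 19422.02 m/pixel

19422.02 m/pixel


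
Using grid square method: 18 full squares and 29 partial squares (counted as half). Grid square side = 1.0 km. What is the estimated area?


effective squares = 18 + 29 * 0.5 = 32.5
area = 32.5 * 1.0 = 32.5 km^2

32.5 km^2


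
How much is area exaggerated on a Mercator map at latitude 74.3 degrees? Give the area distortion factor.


area_distortion = 1/cos^2(74.3) = 13.657

13.657


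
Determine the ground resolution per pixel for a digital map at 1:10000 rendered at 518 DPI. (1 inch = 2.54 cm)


pixel_cm = 2.54 / 518 ≈ 0.004903 cm
ground = pixel_cm * 10000 / 100 = 2.54 * 10000 / (518 * 100) = 25400 / 51800 ≈ 0.49 m

0.49 m


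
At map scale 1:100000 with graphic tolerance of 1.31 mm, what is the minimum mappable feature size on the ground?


ground = 1.31 mm * 100000 / 1000 = 131.0 m

131.0 m


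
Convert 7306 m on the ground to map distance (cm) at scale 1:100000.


map_cm = 7306 * 100 / 100000 = 7.306 cm ≈ 7.31 cm

7.31 cm


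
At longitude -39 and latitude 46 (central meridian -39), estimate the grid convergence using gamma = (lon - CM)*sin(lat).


gamma = (-39 - -39) * sin(46) = 0 * 0.71934 = 0.0 degrees

0.0 degrees


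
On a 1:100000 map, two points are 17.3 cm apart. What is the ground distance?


ground = 17.3 cm * 100000 / 100 = 17300.0 m = 17.3 km

17.3 km


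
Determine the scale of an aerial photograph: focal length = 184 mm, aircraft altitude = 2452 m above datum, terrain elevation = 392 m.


scale = f / (H - h) = 184 mm / 2060 m = 184 / 2060000 = 1:11196

1:11196


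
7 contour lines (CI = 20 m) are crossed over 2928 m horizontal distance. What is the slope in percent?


elevation change = 7 * 20 = 140 m
slope = 140 / 2928 * 100 = 4.8%

4.8%


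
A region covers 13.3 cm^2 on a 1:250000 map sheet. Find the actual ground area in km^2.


ground_area = 13.3 * (250000/100)^2 = 83125000.0 m^2 = 83.125 km^2

83.125 km^2


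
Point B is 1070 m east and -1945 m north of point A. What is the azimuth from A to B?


az = atan2(1070, -1945) = 151.2 deg
adjusted to 0-360: 151.2 degrees

151.2 degrees


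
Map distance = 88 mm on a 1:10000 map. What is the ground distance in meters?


ground = 88 mm * 10000 / 1000 = 880.0 m

880.0 m


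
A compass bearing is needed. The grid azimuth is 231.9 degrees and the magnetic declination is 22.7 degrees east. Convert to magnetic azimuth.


magnetic azimuth = grid azimuth - declination (east +ve)
mag_az = 231.9 - 22.7 = 209.2 degrees

209.2 degrees


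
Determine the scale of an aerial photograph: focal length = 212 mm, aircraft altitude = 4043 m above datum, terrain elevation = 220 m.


scale = f / (H - h) = 212 mm / 3823 m = 212 / 3823000 = 1:18033

1:18033


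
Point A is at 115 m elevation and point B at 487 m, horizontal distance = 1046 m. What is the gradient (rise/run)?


gradient = (487 - 115) / 1046 = 372 / 1046 = 0.3556

0.3556


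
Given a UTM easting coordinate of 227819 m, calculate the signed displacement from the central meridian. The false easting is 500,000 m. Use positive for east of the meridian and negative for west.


displacement = 227819 - 500000 = -272181 m

-272181 m


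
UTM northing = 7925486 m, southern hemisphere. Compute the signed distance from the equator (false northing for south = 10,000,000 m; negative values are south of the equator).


For southern: actual = 7925486 - 10000000 = -2074514 m

-2074514 m


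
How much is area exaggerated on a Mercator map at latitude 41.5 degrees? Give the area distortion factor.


area_distortion = 1/cos^2(41.5) = 1.783

1.783


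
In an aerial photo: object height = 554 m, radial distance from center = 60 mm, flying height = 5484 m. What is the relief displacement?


d = h * r / H = 554 * 60 / 5484 = 6.06 mm

6.06 mm


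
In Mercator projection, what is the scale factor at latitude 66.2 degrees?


SF = 1 / cos(66.2) = 1 / 0.403545 = 2.478

2.478


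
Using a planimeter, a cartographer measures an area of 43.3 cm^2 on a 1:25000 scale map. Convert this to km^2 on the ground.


ground_area = 43.3 * (25000/100)^2 = 2706250.0 m^2 = 2.70625 km^2 ≈ 2.706 km^2

2.706 km^2


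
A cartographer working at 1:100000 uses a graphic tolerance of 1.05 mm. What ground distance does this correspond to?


ground = 1.05 mm * 100000 / 1000 = 105.0 m

105.0 m


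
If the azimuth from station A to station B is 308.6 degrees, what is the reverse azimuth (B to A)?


back azimuth = (308.6 + 180) mod 360 = 128.6 degrees

128.6 degrees


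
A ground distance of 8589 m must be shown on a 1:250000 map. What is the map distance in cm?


map_cm = 8589 * 100 / 250000 = 3.4356 cm ≈ 3.44 cm

3.44 cm


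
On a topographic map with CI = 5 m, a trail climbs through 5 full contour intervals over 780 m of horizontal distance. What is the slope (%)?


elevation change = 5 * 5 = 25 m
slope = 25 / 780 * 100 = 3.2%

3.2%


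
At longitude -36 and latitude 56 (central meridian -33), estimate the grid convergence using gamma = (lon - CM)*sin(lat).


gamma = (-36 - -33) * sin(56) = -3 * 0.829038 = -2.487 degrees

-2.487 degrees


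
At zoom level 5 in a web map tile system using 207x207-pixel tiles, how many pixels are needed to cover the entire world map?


tiles per axis = 2^5 = 32
total tiles = 32^2 = 1024
pixels per axis = 32 * 207 = 6624
total pixels = 6624^2 = 43877376

43877376 pixels


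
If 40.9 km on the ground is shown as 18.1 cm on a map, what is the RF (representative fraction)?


ground = 40.9 km = 4090000 cm; RF denominator = ground / map = 4090000 / 18.1 ≈ 225967; RF = 1:225967

1:225967


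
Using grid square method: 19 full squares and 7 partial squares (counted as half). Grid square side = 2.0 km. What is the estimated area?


effective squares = 19 + 7 * 0.5 = 22.5
area = 22.5 * 4.0 = 90.0 km^2

90.0 km^2


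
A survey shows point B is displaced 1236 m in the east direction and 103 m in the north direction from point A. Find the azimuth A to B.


az = atan2(1236, 103) = 85.2 deg
adjusted to 0-360: 85.2 degrees

85.2 degrees


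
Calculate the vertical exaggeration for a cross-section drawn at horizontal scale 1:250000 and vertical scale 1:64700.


VE = horizontal_scale / vertical_scale = 250000 / 64700 ≈ 3.9

3.9x


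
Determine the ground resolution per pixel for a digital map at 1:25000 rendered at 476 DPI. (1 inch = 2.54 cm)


pixel_cm = 2.54 / 476 ≈ 0.005336 cm
ground = pixel_cm * 25000 / 100 = 2.54 * 25000 / (476 * 100) = 63500 / 47600 ≈ 1.33 m

1.33 m


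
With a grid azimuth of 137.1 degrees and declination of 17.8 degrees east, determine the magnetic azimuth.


magnetic azimuth = grid azimuth - declination (east +ve)
mag_az = 137.1 - 17.8 = 119.3 degrees

119.3 degrees


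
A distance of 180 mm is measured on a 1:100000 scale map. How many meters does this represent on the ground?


ground = 180 mm * 100000 / 1000 = 18000.0 m

18000.0 m


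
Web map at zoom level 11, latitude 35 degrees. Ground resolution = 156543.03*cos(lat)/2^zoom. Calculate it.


res = 156543.03 * cos(35) / 2^11 = 156543.03 * 0.81915204 / 2048 = 62.61 m/pixel

62.61 m/pixel


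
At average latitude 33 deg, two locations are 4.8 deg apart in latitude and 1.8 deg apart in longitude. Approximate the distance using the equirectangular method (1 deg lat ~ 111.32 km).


dlat_km = 4.8 * 111.32 = 534.336
dlon_km = 1.8 * 111.32 * cos(33) ≈ 168.049
dist = sqrt(534.336^2 + 168.049^2) ≈ 560.1 km

560.1 km


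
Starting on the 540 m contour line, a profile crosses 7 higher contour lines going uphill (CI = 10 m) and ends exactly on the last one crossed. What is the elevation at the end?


elevation = 540 + 7 * 10 = 610 m

610 m


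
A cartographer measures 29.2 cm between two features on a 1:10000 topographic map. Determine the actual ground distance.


ground = 29.2 cm * 10000 / 100 = 2920.0 m = 2.92 km

2.92 km


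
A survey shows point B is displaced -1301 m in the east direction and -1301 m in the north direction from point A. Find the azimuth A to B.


az = atan2(-1301, -1301) = -135.0 deg
adjusted to 0-360: 225.0 degrees

225.0 degrees


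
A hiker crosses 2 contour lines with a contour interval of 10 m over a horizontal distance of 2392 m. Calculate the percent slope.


elevation change = 2 * 10 = 20 m
slope = 20 / 2392 * 100 = 0.8%

0.8%


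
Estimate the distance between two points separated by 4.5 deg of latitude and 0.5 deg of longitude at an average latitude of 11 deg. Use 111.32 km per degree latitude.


dlat_km = 4.5 * 111.32 = 500.94
dlon_km = 0.5 * 111.32 * cos(11) ≈ 54.637
dist = sqrt(500.94^2 + 54.637^2) ≈ 503.9 km

503.9 km


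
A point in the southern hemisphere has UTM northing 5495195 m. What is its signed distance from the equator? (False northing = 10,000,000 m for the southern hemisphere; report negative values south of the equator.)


For southern: actual = 5495195 - 10000000 = -4504805 m

-4504805 m


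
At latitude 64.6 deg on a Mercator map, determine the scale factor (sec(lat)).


SF = 1 / cos(64.6) = 1 / 0.428935 = 2.331

2.331


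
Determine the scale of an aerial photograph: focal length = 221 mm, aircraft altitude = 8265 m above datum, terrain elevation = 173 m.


scale = f / (H - h) = 221 mm / 8092 m = 221 / 8092000 = 1:36615

1:36615


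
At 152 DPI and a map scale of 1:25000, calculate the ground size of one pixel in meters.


pixel_cm = 2.54 / 152 ≈ 0.016711 cm
ground = pixel_cm * 25000 / 100 = 2.54 * 25000 / (152 * 100) = 63500 / 15200 ≈ 4.18 m

4.18 m


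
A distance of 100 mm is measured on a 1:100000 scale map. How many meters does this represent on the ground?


ground = 100 mm * 100000 / 1000 = 10000.0 m

10000.0 m
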